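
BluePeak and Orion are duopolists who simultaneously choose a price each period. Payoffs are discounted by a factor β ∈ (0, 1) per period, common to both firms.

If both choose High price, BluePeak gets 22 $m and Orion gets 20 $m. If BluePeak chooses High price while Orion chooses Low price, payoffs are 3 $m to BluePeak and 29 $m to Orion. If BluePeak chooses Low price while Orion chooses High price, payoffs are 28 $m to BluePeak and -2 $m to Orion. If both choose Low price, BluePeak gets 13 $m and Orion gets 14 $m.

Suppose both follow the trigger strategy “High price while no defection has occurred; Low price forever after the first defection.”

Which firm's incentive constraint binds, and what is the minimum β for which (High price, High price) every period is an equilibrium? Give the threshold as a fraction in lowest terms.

For BluePeak: deviation gain 28−22 = 6, per-period punishment loss 22−13 = 9. IC gives β ≥ 6/15 = 2/5.
For Orion: gain 9, loss 6 per period, so β ≥ 9/15 = 3/5.
The tighter constraint is Orion's, so cooperation needs β ≥ 3/5.

Orion; β ≥ 3/5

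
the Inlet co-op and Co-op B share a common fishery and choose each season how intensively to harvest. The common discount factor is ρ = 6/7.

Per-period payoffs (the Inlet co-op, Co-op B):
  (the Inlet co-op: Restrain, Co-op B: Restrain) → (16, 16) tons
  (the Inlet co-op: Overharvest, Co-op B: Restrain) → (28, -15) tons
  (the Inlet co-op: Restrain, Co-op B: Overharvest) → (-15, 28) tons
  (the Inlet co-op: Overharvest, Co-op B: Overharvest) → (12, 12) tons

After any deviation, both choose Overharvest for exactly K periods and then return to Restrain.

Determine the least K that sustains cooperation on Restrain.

Need Σ_{k=1}^{K} ρ^k ≥ (28−16)/(16−12) = 3.0000 at ρ = 6/7.
At K = 4 the sum is 2.7613 < 3.0000; at K = 5 it is 3.2240 ≥ 3.0000.
So the minimum punishment length is K = 5.

5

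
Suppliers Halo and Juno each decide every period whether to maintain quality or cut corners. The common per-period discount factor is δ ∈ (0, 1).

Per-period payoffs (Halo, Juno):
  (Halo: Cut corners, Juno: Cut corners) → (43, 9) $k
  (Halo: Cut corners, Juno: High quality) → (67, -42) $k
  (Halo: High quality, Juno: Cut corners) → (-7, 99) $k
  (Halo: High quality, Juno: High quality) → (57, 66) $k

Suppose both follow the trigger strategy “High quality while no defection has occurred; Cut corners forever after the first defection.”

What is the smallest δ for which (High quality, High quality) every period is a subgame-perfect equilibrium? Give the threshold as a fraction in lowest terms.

5/12

Halo's threshold: (67−57)/(67−43) = 5/12.
Juno's threshold: (99−66)/(99−9) = 11/30.
5/12 > 11/30, so Halo binds and δ* = 5/12.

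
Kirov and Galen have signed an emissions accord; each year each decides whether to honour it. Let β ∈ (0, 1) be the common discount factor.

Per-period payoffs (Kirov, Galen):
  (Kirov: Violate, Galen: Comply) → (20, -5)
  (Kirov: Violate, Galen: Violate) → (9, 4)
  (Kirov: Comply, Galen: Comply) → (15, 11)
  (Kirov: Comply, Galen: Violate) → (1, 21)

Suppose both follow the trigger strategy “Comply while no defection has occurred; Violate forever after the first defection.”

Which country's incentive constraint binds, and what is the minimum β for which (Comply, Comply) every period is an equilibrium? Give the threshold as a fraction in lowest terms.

Kirov: cooperation gives 15 each period; deviation gives 20 once then 9 forever.
  15/(1−β) ≥ 20 + 9β/(1−β) ⇒ β ≥ 5/11.
Galen: cooperation gives 11 each period; deviation gives 21 once then 4 forever.
  β ≥ 10/17.
Both must hold, so the binding constraint is Galen's: β ≥ 10/17.

Galen; β ≥ 10/17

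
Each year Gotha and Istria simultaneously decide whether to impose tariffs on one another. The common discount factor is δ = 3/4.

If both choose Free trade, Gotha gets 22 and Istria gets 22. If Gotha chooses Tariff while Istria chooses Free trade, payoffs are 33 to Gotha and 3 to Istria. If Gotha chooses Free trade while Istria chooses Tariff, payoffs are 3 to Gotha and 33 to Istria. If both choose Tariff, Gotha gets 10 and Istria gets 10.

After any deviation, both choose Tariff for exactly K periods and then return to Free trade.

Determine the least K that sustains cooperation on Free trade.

2

No profitable deviation requires (22−10)(δ+…+δ^K) ≥ 33−22, i.e. δ+…+δ^K ≥ 11/12 ≈ 0.9167.
With δ = 3/4, the partial sums are K=1: 0.7500, K=2: 1.3125.
K = 2 is the first length at which the sum reaches 0.9167.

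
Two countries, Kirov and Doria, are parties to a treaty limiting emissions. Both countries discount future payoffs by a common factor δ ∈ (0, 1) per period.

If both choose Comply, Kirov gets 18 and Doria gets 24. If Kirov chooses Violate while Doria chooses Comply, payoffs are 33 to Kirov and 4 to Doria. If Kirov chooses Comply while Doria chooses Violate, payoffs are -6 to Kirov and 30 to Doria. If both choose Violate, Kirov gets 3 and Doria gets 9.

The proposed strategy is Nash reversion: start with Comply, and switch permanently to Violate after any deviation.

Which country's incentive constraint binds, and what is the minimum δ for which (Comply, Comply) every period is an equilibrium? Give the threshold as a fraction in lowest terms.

Kirov; δ ≥ 1/2

For Kirov: deviation gain 33−18 = 15, per-period punishment loss 18−3 = 15. IC gives δ ≥ 15/30 = 1/2.
For Doria: gain 6, loss 15 per period, so δ ≥ 6/21 = 2/7.
The tighter constraint is Kirov's, so cooperation needs δ ≥ 1/2.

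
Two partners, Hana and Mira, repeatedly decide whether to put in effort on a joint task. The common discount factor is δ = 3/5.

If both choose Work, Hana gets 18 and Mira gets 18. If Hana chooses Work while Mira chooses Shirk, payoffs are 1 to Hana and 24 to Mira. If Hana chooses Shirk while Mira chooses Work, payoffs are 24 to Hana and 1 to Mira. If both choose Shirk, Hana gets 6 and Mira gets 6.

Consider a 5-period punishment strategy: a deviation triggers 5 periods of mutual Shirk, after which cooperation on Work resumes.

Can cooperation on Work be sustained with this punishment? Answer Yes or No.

A one-shot deviation gives 24 now, then 6 for 5 periods, then back to 18.
Gain from deviating: (24−18) today; loss: (18−6) in each of the next 5 periods.
No-deviation condition: (18−6)(δ+…+δ^5) ≥ 24−18, i.e. δ+…+δ^5 ≥ 1/2.
At δ = 3/5: δ+…+δ^5 = 1.3834 ≥ 0.5000.
So cooperation is sustainable.

Yes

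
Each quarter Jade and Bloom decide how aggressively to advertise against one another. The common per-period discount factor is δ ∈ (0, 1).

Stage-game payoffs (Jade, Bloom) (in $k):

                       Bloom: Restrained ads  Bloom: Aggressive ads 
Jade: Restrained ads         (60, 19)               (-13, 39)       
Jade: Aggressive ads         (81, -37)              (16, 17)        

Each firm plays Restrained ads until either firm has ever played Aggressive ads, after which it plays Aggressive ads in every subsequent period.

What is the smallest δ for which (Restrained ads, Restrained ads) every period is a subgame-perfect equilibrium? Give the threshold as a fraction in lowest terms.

10/11

For Jade: deviation gain 81−60 = 21, per-period punishment loss 60−16 = 44. IC gives δ ≥ 21/65.
For Bloom: gain 20, loss 2 per period, so δ ≥ 20/22 = 10/11.
The tighter constraint is Bloom's, so cooperation needs δ ≥ 10/11.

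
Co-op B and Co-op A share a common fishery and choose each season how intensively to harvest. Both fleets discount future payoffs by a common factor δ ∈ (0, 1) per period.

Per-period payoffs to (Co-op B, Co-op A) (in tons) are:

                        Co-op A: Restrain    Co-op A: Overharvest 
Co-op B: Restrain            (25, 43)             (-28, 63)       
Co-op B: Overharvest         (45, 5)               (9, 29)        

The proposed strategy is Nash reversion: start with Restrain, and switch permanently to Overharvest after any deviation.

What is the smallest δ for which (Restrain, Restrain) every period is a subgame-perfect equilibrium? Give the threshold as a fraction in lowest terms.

10/17

Co-op B's threshold: (45−25)/(45−9) = 5/9.
Co-op A's threshold: (63−43)/(63−29) = 10/17.
5/9 < 10/17, so Co-op A binds and δ* = 10/17.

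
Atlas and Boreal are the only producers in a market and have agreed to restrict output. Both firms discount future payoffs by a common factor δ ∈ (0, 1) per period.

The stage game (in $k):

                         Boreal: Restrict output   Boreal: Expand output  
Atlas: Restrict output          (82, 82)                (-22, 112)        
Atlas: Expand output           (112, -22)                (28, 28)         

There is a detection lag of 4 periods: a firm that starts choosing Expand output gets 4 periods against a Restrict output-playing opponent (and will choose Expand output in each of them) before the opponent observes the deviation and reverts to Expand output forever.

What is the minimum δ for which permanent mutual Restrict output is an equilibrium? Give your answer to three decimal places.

Deviating for the 4 undetected periods gains 112−82 = 30 per period over cooperation, then loses 82−28 = 54 per period forever once punishment starts.
Gain: 30(1 + δ + … + δ^3); loss: 54·δ^4/(1−δ).
No profitable deviation ⇔ 30(1−δ^4) ≤ 54·δ^4, i.e. δ^4 ≥ 30/(30+54) = 5/14.
Hence δ ≥ (5/14)^(1/4) ≈ 0.773.

0.773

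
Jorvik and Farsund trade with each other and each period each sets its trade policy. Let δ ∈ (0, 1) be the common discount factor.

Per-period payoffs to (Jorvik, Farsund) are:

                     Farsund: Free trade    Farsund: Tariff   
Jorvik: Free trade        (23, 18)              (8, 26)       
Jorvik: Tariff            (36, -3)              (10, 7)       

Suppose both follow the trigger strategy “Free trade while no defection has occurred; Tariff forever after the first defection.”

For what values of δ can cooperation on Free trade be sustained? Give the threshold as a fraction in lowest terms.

1/2

For Jorvik: deviation gain 36−23 = 13, per-period punishment loss 23−10 = 13. IC gives δ ≥ 13/26 = 1/2.
For Farsund: gain 8, loss 11 per period, so δ ≥ 8/19.
The tighter constraint is Jorvik's, so cooperation needs δ ≥ 1/2.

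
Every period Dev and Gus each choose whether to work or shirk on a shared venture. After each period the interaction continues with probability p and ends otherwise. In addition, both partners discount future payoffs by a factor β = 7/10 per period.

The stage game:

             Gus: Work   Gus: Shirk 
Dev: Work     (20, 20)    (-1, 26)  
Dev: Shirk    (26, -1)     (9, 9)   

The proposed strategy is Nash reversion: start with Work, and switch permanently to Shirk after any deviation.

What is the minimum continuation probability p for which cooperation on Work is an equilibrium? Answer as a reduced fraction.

60/119

Expected continuation weight on next period's payoff is β·p = 7/10·p, which plays the role of the discount factor.
Cooperation requires 7/10·p ≥ (26−20)/(26−9) = 6/17, hence p ≥ 60/119.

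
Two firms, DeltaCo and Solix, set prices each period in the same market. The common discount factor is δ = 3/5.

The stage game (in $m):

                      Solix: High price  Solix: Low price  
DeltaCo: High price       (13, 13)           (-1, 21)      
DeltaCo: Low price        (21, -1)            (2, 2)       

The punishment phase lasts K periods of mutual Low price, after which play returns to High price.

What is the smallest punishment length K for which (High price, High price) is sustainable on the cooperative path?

IC: δ(1−δ^K)/(1−δ) ≥ (21−13)/(13−2) = 8/11.
With δ = 3/5: need 1 − δ^K ≥ 8/11·(1−3/5)/(3/5), i.e. δ^K ≤ 0.5152.
Since (3/5)^1 = 0.6000 and (3/5)^2 = 0.3600, the smallest such K is 2.

2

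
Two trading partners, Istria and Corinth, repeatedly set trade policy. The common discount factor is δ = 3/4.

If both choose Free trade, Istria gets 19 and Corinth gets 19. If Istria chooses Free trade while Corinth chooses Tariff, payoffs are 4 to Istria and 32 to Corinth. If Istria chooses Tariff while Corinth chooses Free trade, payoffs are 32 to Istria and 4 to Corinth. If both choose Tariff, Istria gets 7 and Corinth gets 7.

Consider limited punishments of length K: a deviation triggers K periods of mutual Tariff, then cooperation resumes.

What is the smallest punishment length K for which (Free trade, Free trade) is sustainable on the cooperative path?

2

Need Σ_{k=1}^{K} δ^k ≥ (32−19)/(19−7) = 1.0833 at δ = 3/4.
At K = 1 the sum is 0.7500 < 1.0833; at K = 2 it is 1.3125 ≥ 1.0833.
So the minimum punishment length is K = 2.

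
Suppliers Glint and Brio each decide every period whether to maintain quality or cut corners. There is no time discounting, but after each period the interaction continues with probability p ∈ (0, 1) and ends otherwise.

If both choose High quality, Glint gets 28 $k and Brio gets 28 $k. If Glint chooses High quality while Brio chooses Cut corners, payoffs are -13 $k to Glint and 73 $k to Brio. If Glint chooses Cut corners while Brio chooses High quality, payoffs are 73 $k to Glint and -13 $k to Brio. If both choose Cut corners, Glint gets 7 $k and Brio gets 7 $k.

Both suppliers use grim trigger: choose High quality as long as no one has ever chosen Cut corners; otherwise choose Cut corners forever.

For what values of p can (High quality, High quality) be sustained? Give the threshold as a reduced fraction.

Expected cooperation value is 28 + p·28 + p²·28 + … = 28/(1−p); deviation gives 73 + p·7/(1−p).
28 ≥ 73(1−p) + 7p ⇒ 66p ≥ 45 ⇒ p ≥ 45/66 = 15/22.

15/22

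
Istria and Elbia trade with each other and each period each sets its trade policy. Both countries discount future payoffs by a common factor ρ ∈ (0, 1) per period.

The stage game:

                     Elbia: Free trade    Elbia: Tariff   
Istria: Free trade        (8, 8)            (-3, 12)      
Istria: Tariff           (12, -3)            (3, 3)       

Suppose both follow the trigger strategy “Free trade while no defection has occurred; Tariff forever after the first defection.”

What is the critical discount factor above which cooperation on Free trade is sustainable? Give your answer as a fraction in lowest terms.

4/9

Cooperation forever yields 8 each period: 8/(1−ρ).
Deviating yields 12 once, then 3 forever: 12 + 3ρ/(1−ρ).
No profitable deviation requires 8/(1−ρ) ≥ 12 + 3ρ/(1−ρ).
Multiplying by (1−ρ): 8 ≥ 12(1−ρ) + 3ρ = 12 − 9ρ.
So 9ρ ≥ 4, i.e. ρ ≥ 4/9.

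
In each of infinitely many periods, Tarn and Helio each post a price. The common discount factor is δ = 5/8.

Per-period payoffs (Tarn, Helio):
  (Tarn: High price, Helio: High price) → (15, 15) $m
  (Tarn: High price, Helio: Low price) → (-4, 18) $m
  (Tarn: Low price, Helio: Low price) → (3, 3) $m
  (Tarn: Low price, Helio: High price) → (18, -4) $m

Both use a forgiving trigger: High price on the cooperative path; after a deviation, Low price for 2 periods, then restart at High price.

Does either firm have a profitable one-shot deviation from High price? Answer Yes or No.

IC: δ+…+δ^2 ≥ (18−15)/(15−3) = 1/4.
At δ = 5/8: partial sum = 1.0156 ≥ 0.2500. Cooperation sustainable.

No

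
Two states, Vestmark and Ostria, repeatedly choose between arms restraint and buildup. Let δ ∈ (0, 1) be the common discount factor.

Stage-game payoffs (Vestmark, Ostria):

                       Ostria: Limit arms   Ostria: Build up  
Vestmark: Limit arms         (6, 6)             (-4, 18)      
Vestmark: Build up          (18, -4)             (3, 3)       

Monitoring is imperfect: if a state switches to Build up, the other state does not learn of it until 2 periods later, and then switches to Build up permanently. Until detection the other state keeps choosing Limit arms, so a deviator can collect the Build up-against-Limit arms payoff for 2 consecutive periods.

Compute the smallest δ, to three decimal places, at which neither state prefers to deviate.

0.894

A deviator earns 18 for 2 periods, then 3 forever; cooperating earns 6 forever. Multiplying the IC by (1−δ):
6 ≥ 18(1−δ^2) + 3δ^2, so 15·δ^2 ≥ 12 and δ^2 ≥ 4/5.
δ ≥ (4/5)^(1/2) ≈ 0.894.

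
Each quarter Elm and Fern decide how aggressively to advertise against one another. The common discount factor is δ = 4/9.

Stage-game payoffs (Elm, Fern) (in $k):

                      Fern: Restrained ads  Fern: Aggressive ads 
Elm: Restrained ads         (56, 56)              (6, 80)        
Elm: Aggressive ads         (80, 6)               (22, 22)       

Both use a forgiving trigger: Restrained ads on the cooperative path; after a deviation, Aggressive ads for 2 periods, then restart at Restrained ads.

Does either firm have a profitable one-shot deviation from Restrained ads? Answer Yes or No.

Comparing payoff streams over the 3 periods until play realigns: cooperate → 56(1+δ+…+δ^2); deviate → 80 + 22(δ+…+δ^2).
Cooperation is sustained iff (56−22)(δ+…+δ^2) ≥ 80−56.
δ+…+δ^2 = 4/9·(1−(4/9)^2)/(1−4/9) = 0.6420, and (80−56)/(56−22) = 0.7059.
0.6420 < 0.7059, so cooperation is not sustainable.

Yes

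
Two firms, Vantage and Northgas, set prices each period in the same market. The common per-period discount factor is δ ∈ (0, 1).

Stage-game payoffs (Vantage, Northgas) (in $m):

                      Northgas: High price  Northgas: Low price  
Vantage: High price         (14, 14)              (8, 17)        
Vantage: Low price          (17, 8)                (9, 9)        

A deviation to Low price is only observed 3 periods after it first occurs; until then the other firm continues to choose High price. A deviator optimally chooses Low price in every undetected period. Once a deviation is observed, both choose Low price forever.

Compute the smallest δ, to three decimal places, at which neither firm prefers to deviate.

0.721

Deviating for the 3 undetected periods gains 17−14 = 3 per period over cooperation, then loses 14−9 = 5 per period forever once punishment starts.
Gain: 3(1 + δ + … + δ^2); loss: 5·δ^3/(1−δ).
No profitable deviation ⇔ 3(1−δ^3) ≤ 5·δ^3, i.e. δ^3 ≥ 3/(3+5) = 3/8.
Hence δ ≥ (3/8)^(1/3) ≈ 0.721.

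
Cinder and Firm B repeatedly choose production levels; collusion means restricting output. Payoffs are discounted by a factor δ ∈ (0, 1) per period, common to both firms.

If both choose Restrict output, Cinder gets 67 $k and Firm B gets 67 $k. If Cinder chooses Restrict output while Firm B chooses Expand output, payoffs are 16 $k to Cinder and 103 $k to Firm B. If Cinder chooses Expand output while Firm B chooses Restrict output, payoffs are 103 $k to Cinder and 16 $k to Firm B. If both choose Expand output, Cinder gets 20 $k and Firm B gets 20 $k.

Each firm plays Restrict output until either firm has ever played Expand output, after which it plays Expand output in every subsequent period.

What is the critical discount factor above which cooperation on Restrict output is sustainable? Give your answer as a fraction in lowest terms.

36/83

67/(1−δ) ≥ 103 + 20δ/(1−δ)
67 ≥ 103 − 83δ
δ ≥ 36/83.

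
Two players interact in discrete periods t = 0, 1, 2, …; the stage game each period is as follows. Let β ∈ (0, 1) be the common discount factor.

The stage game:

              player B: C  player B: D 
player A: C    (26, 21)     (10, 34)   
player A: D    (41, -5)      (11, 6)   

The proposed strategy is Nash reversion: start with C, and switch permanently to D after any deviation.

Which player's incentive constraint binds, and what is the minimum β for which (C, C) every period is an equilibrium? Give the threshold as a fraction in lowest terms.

player A; β ≥ 1/2

player A: cooperation gives 26 each period; deviation gives 41 once then 11 forever.
  26/(1−β) ≥ 41 + 11β/(1−β) ⇒ β ≥ 15/30 = 1/2.
player B: cooperation gives 21 each period; deviation gives 34 once then 6 forever.
  β ≥ 13/28.
Both must hold, so the binding constraint is player A's: β ≥ 1/2.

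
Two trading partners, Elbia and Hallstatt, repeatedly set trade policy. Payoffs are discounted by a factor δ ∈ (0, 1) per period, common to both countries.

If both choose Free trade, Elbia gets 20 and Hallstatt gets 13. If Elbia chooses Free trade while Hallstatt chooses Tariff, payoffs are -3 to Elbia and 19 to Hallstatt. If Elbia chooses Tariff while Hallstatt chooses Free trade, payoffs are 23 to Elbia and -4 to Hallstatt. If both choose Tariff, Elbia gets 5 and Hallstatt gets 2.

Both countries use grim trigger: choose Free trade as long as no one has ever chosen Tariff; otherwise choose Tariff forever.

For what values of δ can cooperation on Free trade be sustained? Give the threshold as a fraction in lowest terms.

6/17

Elbia's threshold: (23−20)/(23−5) = 1/6.
Hallstatt's threshold: (19−13)/(19−2) = 6/17.
1/6 < 6/17, so Hallstatt binds and δ* = 6/17.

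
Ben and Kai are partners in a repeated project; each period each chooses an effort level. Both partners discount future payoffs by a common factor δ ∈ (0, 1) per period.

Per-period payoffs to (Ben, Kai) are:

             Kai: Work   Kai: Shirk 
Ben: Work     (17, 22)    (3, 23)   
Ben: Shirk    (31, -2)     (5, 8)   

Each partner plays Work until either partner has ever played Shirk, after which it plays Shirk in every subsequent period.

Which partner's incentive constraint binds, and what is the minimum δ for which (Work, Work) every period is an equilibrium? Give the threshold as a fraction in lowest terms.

Ben; δ ≥ 7/13

Ben: cooperation gives 17 each period; deviation gives 31 once then 5 forever.
  17/(1−δ) ≥ 31 + 5δ/(1−δ) ⇒ δ ≥ 14/26 = 7/13.
Kai: cooperation gives 22 each period; deviation gives 23 once then 8 forever.
  δ ≥ 1/15.
Both must hold, so the binding constraint is Ben's: δ ≥ 7/13.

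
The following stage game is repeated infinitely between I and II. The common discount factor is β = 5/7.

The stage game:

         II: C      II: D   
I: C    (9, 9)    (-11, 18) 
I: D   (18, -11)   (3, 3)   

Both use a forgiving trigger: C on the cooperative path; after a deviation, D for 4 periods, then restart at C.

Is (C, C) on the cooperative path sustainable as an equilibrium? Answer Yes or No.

Yes

A one-shot deviation gives 18 now, then 3 for 4 periods, then back to 9.
Gain from deviating: (18−9) today; loss: (9−3) in each of the next 4 periods.
No-deviation condition: (9−3)(β+…+β^4) ≥ 18−9, i.e. β+…+β^4 ≥ 3/2.
At β = 5/7: β+…+β^4 = 1.8492 ≥ 1.5000.
So cooperation is sustainable.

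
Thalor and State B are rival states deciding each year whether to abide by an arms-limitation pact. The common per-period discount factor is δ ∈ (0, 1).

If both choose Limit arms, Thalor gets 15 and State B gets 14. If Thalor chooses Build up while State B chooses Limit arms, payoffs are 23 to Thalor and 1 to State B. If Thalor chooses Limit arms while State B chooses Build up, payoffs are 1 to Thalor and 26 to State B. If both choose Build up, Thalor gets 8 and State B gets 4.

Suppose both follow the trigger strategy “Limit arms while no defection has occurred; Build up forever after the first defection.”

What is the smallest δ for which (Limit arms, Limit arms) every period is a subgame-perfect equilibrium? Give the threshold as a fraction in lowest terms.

For Thalor: deviation gain 23−15 = 8, per-period punishment loss 15−8 = 7. IC gives δ ≥ 8/15.
For State B: gain 12, loss 10 per period, so δ ≥ 12/22 = 6/11.
The tighter constraint is State B's, so cooperation needs δ ≥ 6/11.

6/11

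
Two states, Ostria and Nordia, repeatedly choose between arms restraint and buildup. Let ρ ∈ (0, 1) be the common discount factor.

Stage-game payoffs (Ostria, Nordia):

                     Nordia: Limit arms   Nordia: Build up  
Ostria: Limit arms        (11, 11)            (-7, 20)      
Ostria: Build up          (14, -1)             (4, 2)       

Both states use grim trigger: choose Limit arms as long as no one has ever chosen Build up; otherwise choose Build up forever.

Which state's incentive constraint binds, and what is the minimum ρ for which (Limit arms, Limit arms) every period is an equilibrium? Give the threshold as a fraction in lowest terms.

Nordia; ρ ≥ 1/2

Ostria's threshold: (14−11)/(14−4) = 3/10.
Nordia's threshold: (20−11)/(20−2) = 1/2.
3/10 < 1/2, so Nordia binds and ρ* = 1/2.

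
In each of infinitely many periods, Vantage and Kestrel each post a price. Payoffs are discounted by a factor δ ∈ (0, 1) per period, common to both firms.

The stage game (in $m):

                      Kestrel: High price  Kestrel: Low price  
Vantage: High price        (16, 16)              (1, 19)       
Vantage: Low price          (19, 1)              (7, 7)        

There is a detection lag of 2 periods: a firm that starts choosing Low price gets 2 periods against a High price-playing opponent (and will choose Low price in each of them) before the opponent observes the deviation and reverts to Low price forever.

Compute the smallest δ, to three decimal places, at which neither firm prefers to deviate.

0.500

The best deviation is to choose Low price for all 2 undetected periods, earning 19 each, then 7 forever once detected.
Deviation value: 19(1−δ^2)/(1−δ) + 7δ^2/(1−δ); cooperation value: 16/(1−δ).
IC: 16 ≥ 19(1−δ^2) + 7δ^2 = 19 − 12δ^2.
So δ^2 ≥ 3/12 = 1/4, giving δ ≥ (1/4)^(1/2) ≈ 0.500.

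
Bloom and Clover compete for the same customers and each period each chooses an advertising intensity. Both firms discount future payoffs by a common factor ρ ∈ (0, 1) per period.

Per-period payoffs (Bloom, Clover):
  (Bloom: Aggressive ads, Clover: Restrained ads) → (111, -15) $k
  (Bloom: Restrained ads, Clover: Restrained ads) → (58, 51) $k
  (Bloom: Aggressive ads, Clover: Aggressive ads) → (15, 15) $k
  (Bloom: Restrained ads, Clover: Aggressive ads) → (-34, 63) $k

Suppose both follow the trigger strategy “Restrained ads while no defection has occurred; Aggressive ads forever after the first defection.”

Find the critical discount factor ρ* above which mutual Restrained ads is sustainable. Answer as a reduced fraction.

53/96

For Bloom: deviation gain 111−58 = 53, per-period punishment loss 58−15 = 43. IC gives ρ ≥ 53/96.
For Clover: gain 12, loss 36 per period, so ρ ≥ 12/48 = 1/4.
The tighter constraint is Bloom's, so cooperation needs ρ ≥ 53/96.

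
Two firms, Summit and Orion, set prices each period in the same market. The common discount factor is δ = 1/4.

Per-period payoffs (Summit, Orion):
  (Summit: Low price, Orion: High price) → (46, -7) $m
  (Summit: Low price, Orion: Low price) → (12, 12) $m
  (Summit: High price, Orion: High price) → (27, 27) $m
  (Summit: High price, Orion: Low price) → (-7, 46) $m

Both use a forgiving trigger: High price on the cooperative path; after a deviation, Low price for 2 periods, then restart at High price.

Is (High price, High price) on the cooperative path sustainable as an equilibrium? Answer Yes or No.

No

Comparing payoff streams over the 3 periods until play realigns: cooperate → 27(1+δ+…+δ^2); deviate → 46 + 12(δ+…+δ^2).
Cooperation is sustained iff (27−12)(δ+…+δ^2) ≥ 46−27.
δ+…+δ^2 = 1/4·(1−(1/4)^2)/(1−1/4) = 0.3125, and (46−27)/(27−12) = 1.2667.
0.3125 < 1.2667, so cooperation is not sustainable.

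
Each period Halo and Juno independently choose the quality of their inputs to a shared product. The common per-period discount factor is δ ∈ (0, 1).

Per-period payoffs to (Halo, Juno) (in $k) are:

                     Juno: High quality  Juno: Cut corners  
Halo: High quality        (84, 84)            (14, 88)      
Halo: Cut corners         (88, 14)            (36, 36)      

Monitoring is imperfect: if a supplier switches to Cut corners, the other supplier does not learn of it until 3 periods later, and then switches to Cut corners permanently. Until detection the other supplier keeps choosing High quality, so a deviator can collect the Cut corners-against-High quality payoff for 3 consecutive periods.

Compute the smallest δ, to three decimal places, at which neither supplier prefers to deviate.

0.425

Deviating for the 3 undetected periods gains 88−84 = 4 per period over cooperation, then loses 84−36 = 48 per period forever once punishment starts.
Gain: 4(1 + δ + … + δ^2); loss: 48·δ^3/(1−δ).
No profitable deviation ⇔ 4(1−δ^3) ≤ 48·δ^3, i.e. δ^3 ≥ 4/(4+48) = 1/13.
Hence δ ≥ (1/13)^(1/3) ≈ 0.425.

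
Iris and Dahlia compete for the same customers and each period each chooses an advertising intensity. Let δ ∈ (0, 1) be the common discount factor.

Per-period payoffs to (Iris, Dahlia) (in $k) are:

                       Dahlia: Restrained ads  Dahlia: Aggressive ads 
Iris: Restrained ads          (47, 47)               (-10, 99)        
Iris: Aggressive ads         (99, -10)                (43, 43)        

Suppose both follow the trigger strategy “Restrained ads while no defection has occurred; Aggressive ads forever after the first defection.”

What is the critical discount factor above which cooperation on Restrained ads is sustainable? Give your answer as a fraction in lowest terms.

13/14

One-period gain from deviating is 99 − 47 = 52. The loss is 47 − 43 = 4 in every subsequent period, with present value 4·δ/(1−δ).
Deviation is unprofitable when 4·δ/(1−δ) ≥ 52, i.e. δ/(1−δ) ≥ 13.
Equivalently δ ≥ 52/(52+4) = 13/14.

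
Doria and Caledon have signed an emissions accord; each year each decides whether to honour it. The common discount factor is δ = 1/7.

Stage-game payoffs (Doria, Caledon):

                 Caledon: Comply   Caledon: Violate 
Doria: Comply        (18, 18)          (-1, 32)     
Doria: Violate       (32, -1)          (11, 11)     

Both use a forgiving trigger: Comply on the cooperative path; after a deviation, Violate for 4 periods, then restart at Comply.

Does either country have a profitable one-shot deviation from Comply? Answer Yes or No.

A one-shot deviation gives 32 now, then 11 for 4 periods, then back to 18.
Gain from deviating: (32−18) today; loss: (18−11) in each of the next 4 periods.
No-deviation condition: (18−11)(δ+…+δ^4) ≥ 32−18, i.e. δ+…+δ^4 ≥ 2.
At δ = 1/7: δ+…+δ^4 = 0.1666 < 2.0000.
So cooperation is not sustainable.

Yes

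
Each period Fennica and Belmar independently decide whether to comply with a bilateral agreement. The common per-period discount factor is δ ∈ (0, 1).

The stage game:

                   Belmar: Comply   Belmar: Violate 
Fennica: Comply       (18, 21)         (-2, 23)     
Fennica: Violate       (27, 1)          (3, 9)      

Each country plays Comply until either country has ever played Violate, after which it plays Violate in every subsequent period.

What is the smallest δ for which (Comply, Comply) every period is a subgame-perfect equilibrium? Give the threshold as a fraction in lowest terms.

Fennica: cooperation gives 18 each period; deviation gives 27 once then 3 forever.
  18/(1−δ) ≥ 27 + 3δ/(1−δ) ⇒ δ ≥ 9/24 = 3/8.
Belmar: cooperation gives 21 each period; deviation gives 23 once then 9 forever.
  δ ≥ 2/14 = 1/7.
Both must hold, so the binding constraint is Fennica's: δ ≥ 3/8.

3/8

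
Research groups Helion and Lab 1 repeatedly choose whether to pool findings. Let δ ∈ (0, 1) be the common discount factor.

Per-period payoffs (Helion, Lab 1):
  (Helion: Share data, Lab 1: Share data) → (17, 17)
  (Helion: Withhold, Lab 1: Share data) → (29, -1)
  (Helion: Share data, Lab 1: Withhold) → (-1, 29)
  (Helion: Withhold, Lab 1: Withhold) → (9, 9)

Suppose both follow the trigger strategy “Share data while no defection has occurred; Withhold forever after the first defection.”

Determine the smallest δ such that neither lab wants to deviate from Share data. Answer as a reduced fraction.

3/5

Cooperation forever yields 17 each period: 17/(1−δ).
Deviating yields 29 once, then 9 forever: 29 + 9δ/(1−δ).
No profitable deviation requires 17/(1−δ) ≥ 29 + 9δ/(1−δ).
Multiplying by (1−δ): 17 ≥ 29(1−δ) + 9δ = 29 − 20δ.
So 20δ ≥ 12, i.e. δ ≥ 12/20 = 3/5.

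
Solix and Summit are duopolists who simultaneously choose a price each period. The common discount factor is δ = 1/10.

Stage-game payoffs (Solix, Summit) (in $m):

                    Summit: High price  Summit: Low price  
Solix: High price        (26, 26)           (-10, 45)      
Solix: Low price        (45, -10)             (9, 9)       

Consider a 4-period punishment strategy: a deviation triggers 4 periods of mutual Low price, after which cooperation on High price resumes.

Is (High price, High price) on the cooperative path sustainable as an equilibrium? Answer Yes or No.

A one-shot deviation gives 45 now, then 9 for 4 periods, then back to 26.
Gain from deviating: (45−26) today; loss: (26−9) in each of the next 4 periods.
No-deviation condition: (26−9)(δ+…+δ^4) ≥ 45−26, i.e. δ+…+δ^4 ≥ 19/17.
At δ = 1/10: δ+…+δ^4 = 0.1111 < 1.1176.
So cooperation is not sustainable.

No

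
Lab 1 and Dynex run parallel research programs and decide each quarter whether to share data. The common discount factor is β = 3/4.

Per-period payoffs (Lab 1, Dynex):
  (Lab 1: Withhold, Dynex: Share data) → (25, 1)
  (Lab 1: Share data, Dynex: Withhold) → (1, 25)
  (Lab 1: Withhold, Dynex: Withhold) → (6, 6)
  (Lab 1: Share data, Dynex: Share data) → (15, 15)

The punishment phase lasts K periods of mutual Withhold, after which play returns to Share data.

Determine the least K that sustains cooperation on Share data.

2

Need Σ_{k=1}^{K} β^k ≥ (25−15)/(15−6) = 1.1111 at β = 3/4.
At K = 1 the sum is 0.7500 < 1.1111; at K = 2 it is 1.3125 ≥ 1.1111.
So the minimum punishment length is K = 2.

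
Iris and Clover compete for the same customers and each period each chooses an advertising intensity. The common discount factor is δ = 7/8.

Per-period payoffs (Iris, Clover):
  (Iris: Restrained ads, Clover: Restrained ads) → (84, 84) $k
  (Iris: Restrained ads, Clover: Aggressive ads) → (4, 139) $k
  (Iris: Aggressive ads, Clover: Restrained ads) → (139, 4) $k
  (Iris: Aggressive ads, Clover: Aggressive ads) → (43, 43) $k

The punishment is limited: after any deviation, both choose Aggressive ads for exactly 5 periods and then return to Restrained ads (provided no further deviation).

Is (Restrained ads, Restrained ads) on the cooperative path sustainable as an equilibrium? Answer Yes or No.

Comparing payoff streams over the 6 periods until play realigns: cooperate → 84(1+δ+…+δ^5); deviate → 139 + 43(δ+…+δ^5).
Cooperation is sustained iff (84−43)(δ+…+δ^5) ≥ 139−84.
δ+…+δ^5 = 7/8·(1−(7/8)^5)/(1−7/8) = 3.4096, and (139−84)/(84−43) = 1.3415.
3.4096 ≥ 1.3415, so cooperation is sustainable.

Yes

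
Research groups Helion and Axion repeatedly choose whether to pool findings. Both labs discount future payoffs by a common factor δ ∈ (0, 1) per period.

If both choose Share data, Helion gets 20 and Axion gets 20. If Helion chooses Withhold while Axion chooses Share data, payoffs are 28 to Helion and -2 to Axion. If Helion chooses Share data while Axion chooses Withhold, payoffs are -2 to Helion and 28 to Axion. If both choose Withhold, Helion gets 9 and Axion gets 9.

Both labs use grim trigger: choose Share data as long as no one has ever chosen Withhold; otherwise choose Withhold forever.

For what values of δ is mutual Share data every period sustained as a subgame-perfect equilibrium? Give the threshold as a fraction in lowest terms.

8/19

Cooperation forever yields 20 each period: 20/(1−δ).
Deviating yields 28 once, then 9 forever: 28 + 9δ/(1−δ).
No profitable deviation requires 20/(1−δ) ≥ 28 + 9δ/(1−δ).
Multiplying by (1−δ): 20 ≥ 28(1−δ) + 9δ = 28 − 19δ.
So 19δ ≥ 8, i.e. δ ≥ 8/19.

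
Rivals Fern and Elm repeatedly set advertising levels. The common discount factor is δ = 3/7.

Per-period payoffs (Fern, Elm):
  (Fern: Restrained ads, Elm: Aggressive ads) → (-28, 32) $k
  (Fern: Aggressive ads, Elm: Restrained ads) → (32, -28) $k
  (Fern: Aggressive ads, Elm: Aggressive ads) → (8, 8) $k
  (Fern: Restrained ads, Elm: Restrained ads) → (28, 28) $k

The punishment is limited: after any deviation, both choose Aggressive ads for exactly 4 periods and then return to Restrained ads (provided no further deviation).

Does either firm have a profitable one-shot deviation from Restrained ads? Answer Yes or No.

No

A one-shot deviation gives 32 now, then 8 for 4 periods, then back to 28.
Gain from deviating: (32−28) today; loss: (28−8) in each of the next 4 periods.
No-deviation condition: (28−8)(δ+…+δ^4) ≥ 32−28, i.e. δ+…+δ^4 ≥ 1/5.
At δ = 3/7: δ+…+δ^4 = 0.7247 ≥ 0.2000.
So cooperation is sustainable.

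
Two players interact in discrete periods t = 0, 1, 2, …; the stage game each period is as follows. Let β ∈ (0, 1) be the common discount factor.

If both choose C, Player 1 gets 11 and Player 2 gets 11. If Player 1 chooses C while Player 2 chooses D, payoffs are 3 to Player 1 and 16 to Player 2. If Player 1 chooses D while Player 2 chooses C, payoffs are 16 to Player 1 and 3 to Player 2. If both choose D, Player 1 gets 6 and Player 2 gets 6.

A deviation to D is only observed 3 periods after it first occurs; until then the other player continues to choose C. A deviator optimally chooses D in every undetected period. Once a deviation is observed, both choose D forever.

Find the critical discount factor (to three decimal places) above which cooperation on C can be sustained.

A deviator earns 16 for 3 periods, then 6 forever; cooperating earns 11 forever. Multiplying the IC by (1−β):
11 ≥ 16(1−β^3) + 6β^3, so 10·β^3 ≥ 5 and β^3 ≥ 1/2.
β ≥ (1/2)^(1/3) ≈ 0.794.

0.794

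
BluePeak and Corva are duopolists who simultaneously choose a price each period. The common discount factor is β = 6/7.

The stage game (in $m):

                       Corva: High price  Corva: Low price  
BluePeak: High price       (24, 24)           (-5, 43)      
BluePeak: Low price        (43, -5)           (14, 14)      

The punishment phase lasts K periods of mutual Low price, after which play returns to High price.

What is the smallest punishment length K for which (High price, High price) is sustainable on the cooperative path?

No profitable deviation requires (24−14)(β+…+β^K) ≥ 43−24, i.e. β+…+β^K ≥ 19/10 ≈ 1.9000.
With β = 6/7, the partial sums are K=1: 0.8571, K=2: 1.5918, K=3: 2.2216.
K = 3 is the first length at which the sum reaches 1.9000.

3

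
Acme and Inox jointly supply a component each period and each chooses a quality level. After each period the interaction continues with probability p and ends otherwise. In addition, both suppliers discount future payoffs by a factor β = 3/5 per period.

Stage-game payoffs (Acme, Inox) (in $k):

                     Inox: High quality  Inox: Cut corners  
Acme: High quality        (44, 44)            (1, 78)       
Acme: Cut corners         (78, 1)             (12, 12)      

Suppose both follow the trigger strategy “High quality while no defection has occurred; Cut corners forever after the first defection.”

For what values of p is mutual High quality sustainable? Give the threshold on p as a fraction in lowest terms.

85/99

With continuation probability p and discount β, the effective per-period discount factor is βp.
Grim-trigger IC: βp ≥ (78−44)/(78−12) = 17/33.
So p ≥ (17/33)/(3/5) = 85/99.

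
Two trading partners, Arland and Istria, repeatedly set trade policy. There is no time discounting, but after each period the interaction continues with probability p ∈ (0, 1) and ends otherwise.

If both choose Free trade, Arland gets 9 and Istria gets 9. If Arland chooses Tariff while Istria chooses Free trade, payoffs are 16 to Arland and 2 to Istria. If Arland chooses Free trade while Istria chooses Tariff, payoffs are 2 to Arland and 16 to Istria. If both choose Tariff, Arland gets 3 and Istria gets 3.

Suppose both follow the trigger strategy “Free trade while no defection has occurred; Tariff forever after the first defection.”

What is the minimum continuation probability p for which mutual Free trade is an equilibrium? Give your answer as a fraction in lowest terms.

7/13

With no time discounting, the continuation probability p plays the role of the discount factor.
Grim-trigger IC: 9/(1−p) ≥ 16 + 3p/(1−p) ⇒ p ≥ (16−9)/(16−3) = 7/13.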